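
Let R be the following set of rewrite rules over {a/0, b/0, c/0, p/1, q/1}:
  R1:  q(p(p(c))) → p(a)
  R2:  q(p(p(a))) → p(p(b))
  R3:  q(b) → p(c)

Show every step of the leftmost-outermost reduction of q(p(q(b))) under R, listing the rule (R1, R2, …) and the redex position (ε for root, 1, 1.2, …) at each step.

p(a)

1. q(p(q(b)))  →  q(p(p(c)))   [R3 at 1.1]
2. q(p(p(c)))  →  p(a)   [R1 at ε]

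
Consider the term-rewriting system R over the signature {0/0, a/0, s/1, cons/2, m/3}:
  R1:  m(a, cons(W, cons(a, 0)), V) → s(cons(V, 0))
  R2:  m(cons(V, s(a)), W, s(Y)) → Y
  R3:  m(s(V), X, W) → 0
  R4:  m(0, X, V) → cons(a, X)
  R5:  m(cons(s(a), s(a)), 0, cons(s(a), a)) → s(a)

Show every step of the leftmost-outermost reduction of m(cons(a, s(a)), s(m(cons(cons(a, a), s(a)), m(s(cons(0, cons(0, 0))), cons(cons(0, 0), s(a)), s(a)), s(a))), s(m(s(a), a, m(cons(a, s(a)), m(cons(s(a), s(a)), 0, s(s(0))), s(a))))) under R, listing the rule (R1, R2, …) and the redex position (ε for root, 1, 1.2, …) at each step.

0

1. m(cons(a, s(a)), s(m(cons(cons(a, a), s(a)), m(s(cons(0, cons(0, 0))), cons(cons(0, 0), s(a)), s(a)), s(a))), s(m(s(a), a, m(cons(a, s(a)), m(cons(s(a), s(a)), 0, s(s(0))), s(a)))))  →  m(s(a), a, m(cons(a, s(a)), m(cons(s(a), s(a)), 0, s(s(0))), s(a)))   [R2 at ε]
2. m(s(a), a, m(cons(a, s(a)), m(cons(s(a), s(a)), 0, s(s(0))), s(a)))  →  0   [R3 at ε]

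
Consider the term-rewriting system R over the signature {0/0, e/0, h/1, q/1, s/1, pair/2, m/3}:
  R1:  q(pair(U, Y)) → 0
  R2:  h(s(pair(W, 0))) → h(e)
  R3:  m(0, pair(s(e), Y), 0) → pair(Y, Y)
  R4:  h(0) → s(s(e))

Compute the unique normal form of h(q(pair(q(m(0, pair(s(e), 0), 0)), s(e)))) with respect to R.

s(s(e))

1. h(q(pair(q(m(0, pair(s(e), 0), 0)), s(e))))  →  h(0)   [R1 at 1]
2. h(0)  →  s(s(e))   [R4 at ε]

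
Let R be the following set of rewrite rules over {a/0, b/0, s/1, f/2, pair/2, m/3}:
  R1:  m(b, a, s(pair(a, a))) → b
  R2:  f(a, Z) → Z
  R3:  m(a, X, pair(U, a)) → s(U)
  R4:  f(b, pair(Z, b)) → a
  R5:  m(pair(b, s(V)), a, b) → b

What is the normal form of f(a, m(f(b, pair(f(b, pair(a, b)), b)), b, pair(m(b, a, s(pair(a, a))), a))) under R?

1. f(a, m(f(b, pair(f(b, pair(a, b)), b)), b, pair(m(b, a, s(pair(a, a))), a)))  →  m(f(b, pair(f(b, pair(a, b)), b)), b, pair(m(b, a, s(pair(a, a))), a))   [R2 at ε]
2. m(f(b, pair(f(b, pair(a, b)), b)), b, pair(m(b, a, s(pair(a, a))), a))  →  m(a, b, pair(m(b, a, s(pair(a, a))), a))   [R4 at 1]
3. m(a, b, pair(m(b, a, s(pair(a, a))), a))  →  s(m(b, a, s(pair(a, a))))   [R3 at ε]
4. s(m(b, a, s(pair(a, a))))  →  s(b)   [R1 at 1]

s(b)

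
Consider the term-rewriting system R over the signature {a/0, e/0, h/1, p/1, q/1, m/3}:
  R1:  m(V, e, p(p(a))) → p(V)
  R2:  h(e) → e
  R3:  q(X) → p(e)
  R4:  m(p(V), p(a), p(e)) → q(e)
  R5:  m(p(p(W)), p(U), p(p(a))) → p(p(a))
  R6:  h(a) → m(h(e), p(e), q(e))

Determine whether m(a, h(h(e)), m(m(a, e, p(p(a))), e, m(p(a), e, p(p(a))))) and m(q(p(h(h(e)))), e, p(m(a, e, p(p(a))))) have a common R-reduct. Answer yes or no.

no — NF(t₁) = p(a), NF(t₂) = p(p(e))

Reduce t₁ = m(a, h(h(e)), m(m(a, e, p(p(a))), e, m(p(a), e, p(p(a))))):
1. m(a, h(h(e)), m(m(a, e, p(p(a))), e, m(p(a), e, p(p(a)))))  →  m(a, h(e), m(m(a, e, p(p(a))), e, m(p(a), e, p(p(a)))))   [R2 at 2.1]
2. m(a, h(e), m(m(a, e, p(p(a))), e, m(p(a), e, p(p(a)))))  →  m(a, e, m(m(a, e, p(p(a))), e, m(p(a), e, p(p(a)))))   [R2 at 2]
3. m(a, e, m(m(a, e, p(p(a))), e, m(p(a), e, p(p(a)))))  →  m(a, e, m(p(a), e, m(p(a), e, p(p(a)))))   [R1 at 3.1]
4. m(a, e, m(p(a), e, m(p(a), e, p(p(a)))))  →  m(a, e, m(p(a), e, p(p(a))))   [R1 at 3.3]
5. m(a, e, m(p(a), e, p(p(a))))  →  m(a, e, p(p(a)))   [R1 at 3]
6. m(a, e, p(p(a)))  →  p(a)   [R1 at ε]

Reduce t₂ = m(q(p(h(h(e)))), e, p(m(a, e, p(p(a))))):
1. m(q(p(h(h(e)))), e, p(m(a, e, p(p(a)))))  →  m(p(e), e, p(m(a, e, p(p(a)))))   [R3 at 1]
2. m(p(e), e, p(m(a, e, p(p(a)))))  →  m(p(e), e, p(p(a)))   [R1 at 3.1]
3. m(p(e), e, p(p(a)))  →  p(p(e))   [R1 at ε]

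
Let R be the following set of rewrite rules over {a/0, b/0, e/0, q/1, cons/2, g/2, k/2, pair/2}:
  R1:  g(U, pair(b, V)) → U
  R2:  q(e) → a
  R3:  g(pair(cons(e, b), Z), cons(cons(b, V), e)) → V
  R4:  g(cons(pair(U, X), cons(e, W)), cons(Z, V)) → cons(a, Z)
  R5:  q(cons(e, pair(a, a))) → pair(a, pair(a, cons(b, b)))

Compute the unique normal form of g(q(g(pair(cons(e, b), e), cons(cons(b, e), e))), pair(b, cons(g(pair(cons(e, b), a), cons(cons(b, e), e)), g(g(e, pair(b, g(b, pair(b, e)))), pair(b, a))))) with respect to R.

1. g(q(g(pair(cons(e, b), e), cons(cons(b, e), e))), pair(b, cons(g(pair(cons(e, b), a), cons(cons(b, e), e)), g(g(e, pair(b, g(b, pair(b, e)))), pair(b, a)))))  →  q(g(pair(cons(e, b), e), cons(cons(b, e), e)))   [R1 at ε]
2. q(g(pair(cons(e, b), e), cons(cons(b, e), e)))  →  q(e)   [R3 at 1]
3. q(e)  →  a   [R2 at ε]

a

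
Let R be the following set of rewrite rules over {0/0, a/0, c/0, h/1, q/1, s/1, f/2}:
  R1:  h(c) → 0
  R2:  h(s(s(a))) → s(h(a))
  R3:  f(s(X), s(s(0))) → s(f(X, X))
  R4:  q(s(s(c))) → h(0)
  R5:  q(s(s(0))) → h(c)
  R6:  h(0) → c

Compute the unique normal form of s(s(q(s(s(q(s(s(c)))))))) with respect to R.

s(s(c))

1. s(s(q(s(s(q(s(s(c))))))))  →  s(s(q(s(s(h(0))))))   [R4 at 1.1.1.1.1]
2. s(s(q(s(s(h(0))))))  →  s(s(q(s(s(c)))))   [R6 at 1.1.1.1.1]
3. s(s(q(s(s(c)))))  →  s(s(h(0)))   [R4 at 1.1]
4. s(s(h(0)))  →  s(s(c))   [R6 at 1.1]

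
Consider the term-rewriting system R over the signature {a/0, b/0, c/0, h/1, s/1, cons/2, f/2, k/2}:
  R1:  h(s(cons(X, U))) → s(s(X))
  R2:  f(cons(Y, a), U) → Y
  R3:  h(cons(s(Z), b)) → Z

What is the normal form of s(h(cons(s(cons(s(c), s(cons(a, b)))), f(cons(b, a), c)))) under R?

1. s(h(cons(s(cons(s(c), s(cons(a, b)))), f(cons(b, a), c))))  →  s(h(cons(s(cons(s(c), s(cons(a, b)))), b)))   [R2 at 1.1.2]
2. s(h(cons(s(cons(s(c), s(cons(a, b)))), b)))  →  s(cons(s(c), s(cons(a, b))))   [R3 at 1]

s(cons(s(c), s(cons(a, b))))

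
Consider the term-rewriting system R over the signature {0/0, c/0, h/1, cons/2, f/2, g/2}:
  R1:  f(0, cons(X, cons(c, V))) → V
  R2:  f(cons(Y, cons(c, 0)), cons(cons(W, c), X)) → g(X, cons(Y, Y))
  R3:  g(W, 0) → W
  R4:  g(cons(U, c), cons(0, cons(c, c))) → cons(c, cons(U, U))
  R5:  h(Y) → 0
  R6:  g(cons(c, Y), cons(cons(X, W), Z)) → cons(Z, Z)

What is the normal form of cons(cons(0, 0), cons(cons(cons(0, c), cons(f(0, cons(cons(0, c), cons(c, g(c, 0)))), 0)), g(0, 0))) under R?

1. cons(cons(0, 0), cons(cons(cons(0, c), cons(f(0, cons(cons(0, c), cons(c, g(c, 0)))), 0)), g(0, 0)))  →  cons(cons(0, 0), cons(cons(cons(0, c), cons(g(c, 0), 0)), g(0, 0)))   [R1 at 2.1.2.1]
2. cons(cons(0, 0), cons(cons(cons(0, c), cons(g(c, 0), 0)), g(0, 0)))  →  cons(cons(0, 0), cons(cons(cons(0, c), cons(c, 0)), g(0, 0)))   [R3 at 2.1.2.1]
3. cons(cons(0, 0), cons(cons(cons(0, c), cons(c, 0)), g(0, 0)))  →  cons(cons(0, 0), cons(cons(cons(0, c), cons(c, 0)), 0))   [R3 at 2.2]

cons(cons(0, 0), cons(cons(cons(0, c), cons(c, 0)), 0))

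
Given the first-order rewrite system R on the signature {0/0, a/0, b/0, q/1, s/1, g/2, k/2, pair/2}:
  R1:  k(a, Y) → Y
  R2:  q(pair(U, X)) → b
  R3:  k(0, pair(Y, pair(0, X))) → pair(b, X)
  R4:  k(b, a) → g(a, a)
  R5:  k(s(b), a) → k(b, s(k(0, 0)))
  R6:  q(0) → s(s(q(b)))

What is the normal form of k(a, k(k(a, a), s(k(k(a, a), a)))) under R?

s(a)

1. k(a, k(k(a, a), s(k(k(a, a), a))))  →  k(k(a, a), s(k(k(a, a), a)))   [R1 at ε]
2. k(k(a, a), s(k(k(a, a), a)))  →  k(a, s(k(k(a, a), a)))   [R1 at 1]
3. k(a, s(k(k(a, a), a)))  →  s(k(k(a, a), a))   [R1 at ε]
4. s(k(k(a, a), a))  →  s(k(a, a))   [R1 at 1.1]
5. s(k(a, a))  →  s(a)   [R1 at 1]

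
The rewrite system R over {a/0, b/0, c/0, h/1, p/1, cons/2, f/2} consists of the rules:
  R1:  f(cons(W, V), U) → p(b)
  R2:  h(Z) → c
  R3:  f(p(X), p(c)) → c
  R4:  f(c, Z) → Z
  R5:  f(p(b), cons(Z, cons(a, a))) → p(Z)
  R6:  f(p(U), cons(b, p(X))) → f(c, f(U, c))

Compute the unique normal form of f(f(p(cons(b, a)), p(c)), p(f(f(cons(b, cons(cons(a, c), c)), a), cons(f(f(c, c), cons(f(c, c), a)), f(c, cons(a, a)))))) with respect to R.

p(p(cons(c, a)))

1. f(f(p(cons(b, a)), p(c)), p(f(f(cons(b, cons(cons(a, c), c)), a), cons(f(f(c, c), cons(f(c, c), a)), f(c, cons(a, a))))))  →  f(c, p(f(f(cons(b, cons(cons(a, c), c)), a), cons(f(f(c, c), cons(f(c, c), a)), f(c, cons(a, a))))))   [R3 at 1]
2. f(c, p(f(f(cons(b, cons(cons(a, c), c)), a), cons(f(f(c, c), cons(f(c, c), a)), f(c, cons(a, a))))))  →  p(f(f(cons(b, cons(cons(a, c), c)), a), cons(f(f(c, c), cons(f(c, c), a)), f(c, cons(a, a)))))   [R4 at ε]
3. p(f(f(cons(b, cons(cons(a, c), c)), a), cons(f(f(c, c), cons(f(c, c), a)), f(c, cons(a, a)))))  →  p(f(p(b), cons(f(f(c, c), cons(f(c, c), a)), f(c, cons(a, a)))))   [R1 at 1.1]
4. p(f(p(b), cons(f(f(c, c), cons(f(c, c), a)), f(c, cons(a, a)))))  →  p(f(p(b), cons(f(c, cons(f(c, c), a)), f(c, cons(a, a)))))   [R4 at 1.2.1.1]
5. p(f(p(b), cons(f(c, cons(f(c, c), a)), f(c, cons(a, a)))))  →  p(f(p(b), cons(cons(f(c, c), a), f(c, cons(a, a)))))   [R4 at 1.2.1]
6. p(f(p(b), cons(cons(f(c, c), a), f(c, cons(a, a)))))  →  p(f(p(b), cons(cons(c, a), f(c, cons(a, a)))))   [R4 at 1.2.1.1]
7. p(f(p(b), cons(cons(c, a), f(c, cons(a, a)))))  →  p(f(p(b), cons(cons(c, a), cons(a, a))))   [R4 at 1.2.2]
8. p(f(p(b), cons(cons(c, a), cons(a, a))))  →  p(p(cons(c, a)))   [R5 at 1]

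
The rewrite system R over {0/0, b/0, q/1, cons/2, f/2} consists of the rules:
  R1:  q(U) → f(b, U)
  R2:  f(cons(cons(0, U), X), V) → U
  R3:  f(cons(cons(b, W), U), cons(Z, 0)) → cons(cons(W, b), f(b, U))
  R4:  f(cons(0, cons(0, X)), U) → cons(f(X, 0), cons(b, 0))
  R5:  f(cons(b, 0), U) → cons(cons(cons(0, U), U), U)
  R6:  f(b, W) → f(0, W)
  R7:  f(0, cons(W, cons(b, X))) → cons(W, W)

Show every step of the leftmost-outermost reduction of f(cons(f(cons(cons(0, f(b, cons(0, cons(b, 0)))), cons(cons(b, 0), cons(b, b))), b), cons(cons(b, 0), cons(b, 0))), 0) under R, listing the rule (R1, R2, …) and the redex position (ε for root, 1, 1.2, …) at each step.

0

1. f(cons(f(cons(cons(0, f(b, cons(0, cons(b, 0)))), cons(cons(b, 0), cons(b, b))), b), cons(cons(b, 0), cons(b, 0))), 0)  →  f(cons(f(b, cons(0, cons(b, 0))), cons(cons(b, 0), cons(b, 0))), 0)   [R2 at 1.1]
2. f(cons(f(b, cons(0, cons(b, 0))), cons(cons(b, 0), cons(b, 0))), 0)  →  f(cons(f(0, cons(0, cons(b, 0))), cons(cons(b, 0), cons(b, 0))), 0)   [R6 at 1.1]
3. f(cons(f(0, cons(0, cons(b, 0))), cons(cons(b, 0), cons(b, 0))), 0)  →  f(cons(cons(0, 0), cons(cons(b, 0), cons(b, 0))), 0)   [R7 at 1.1]
4. f(cons(cons(0, 0), cons(cons(b, 0), cons(b, 0))), 0)  →  0   [R2 at ε]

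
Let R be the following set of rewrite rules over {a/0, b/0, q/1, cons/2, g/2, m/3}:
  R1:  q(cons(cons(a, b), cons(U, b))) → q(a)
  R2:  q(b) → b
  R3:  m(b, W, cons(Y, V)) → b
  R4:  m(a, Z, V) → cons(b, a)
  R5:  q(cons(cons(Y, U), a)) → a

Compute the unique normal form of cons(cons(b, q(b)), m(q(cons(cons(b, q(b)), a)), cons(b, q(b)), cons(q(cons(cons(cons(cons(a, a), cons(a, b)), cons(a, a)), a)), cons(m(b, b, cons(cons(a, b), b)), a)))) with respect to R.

1. cons(cons(b, q(b)), m(q(cons(cons(b, q(b)), a)), cons(b, q(b)), cons(q(cons(cons(cons(cons(a, a), cons(a, b)), cons(a, a)), a)), cons(m(b, b, cons(cons(a, b), b)), a))))  →  cons(cons(b, b), m(q(cons(cons(b, q(b)), a)), cons(b, q(b)), cons(q(cons(cons(cons(cons(a, a), cons(a, b)), cons(a, a)), a)), cons(m(b, b, cons(cons(a, b), b)), a))))   [R2 at 1.2]
2. cons(cons(b, b), m(q(cons(cons(b, q(b)), a)), cons(b, q(b)), cons(q(cons(cons(cons(cons(a, a), cons(a, b)), cons(a, a)), a)), cons(m(b, b, cons(cons(a, b), b)), a))))  →  cons(cons(b, b), m(a, cons(b, q(b)), cons(q(cons(cons(cons(cons(a, a), cons(a, b)), cons(a, a)), a)), cons(m(b, b, cons(cons(a, b), b)), a))))   [R5 at 2.1]
3. cons(cons(b, b), m(a, cons(b, q(b)), cons(q(cons(cons(cons(cons(a, a), cons(a, b)), cons(a, a)), a)), cons(m(b, b, cons(cons(a, b), b)), a))))  →  cons(cons(b, b), cons(b, a))   [R4 at 2]

cons(cons(b, b), cons(b, a))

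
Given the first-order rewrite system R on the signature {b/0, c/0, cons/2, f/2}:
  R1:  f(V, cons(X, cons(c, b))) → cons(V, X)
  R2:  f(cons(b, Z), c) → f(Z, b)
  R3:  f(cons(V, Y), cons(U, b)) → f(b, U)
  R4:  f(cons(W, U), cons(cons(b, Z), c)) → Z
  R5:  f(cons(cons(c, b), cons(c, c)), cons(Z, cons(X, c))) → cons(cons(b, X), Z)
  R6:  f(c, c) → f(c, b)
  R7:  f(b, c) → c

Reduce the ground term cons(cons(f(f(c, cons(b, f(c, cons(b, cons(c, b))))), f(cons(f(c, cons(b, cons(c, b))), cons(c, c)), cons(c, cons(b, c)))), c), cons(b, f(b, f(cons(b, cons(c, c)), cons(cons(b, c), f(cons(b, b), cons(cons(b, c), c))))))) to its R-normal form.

1. cons(cons(f(f(c, cons(b, f(c, cons(b, cons(c, b))))), f(cons(f(c, cons(b, cons(c, b))), cons(c, c)), cons(c, cons(b, c)))), c), cons(b, f(b, f(cons(b, cons(c, c)), cons(cons(b, c), f(cons(b, b), cons(cons(b, c), c)))))))  →  cons(cons(f(f(c, cons(b, cons(c, b))), f(cons(f(c, cons(b, cons(c, b))), cons(c, c)), cons(c, cons(b, c)))), c), cons(b, f(b, f(cons(b, cons(c, c)), cons(cons(b, c), f(cons(b, b), cons(cons(b, c), c)))))))   [R1 at 1.1.1.2.2]
2. cons(cons(f(f(c, cons(b, cons(c, b))), f(cons(f(c, cons(b, cons(c, b))), cons(c, c)), cons(c, cons(b, c)))), c), cons(b, f(b, f(cons(b, cons(c, c)), cons(cons(b, c), f(cons(b, b), cons(cons(b, c), c)))))))  →  cons(cons(f(cons(c, b), f(cons(f(c, cons(b, cons(c, b))), cons(c, c)), cons(c, cons(b, c)))), c), cons(b, f(b, f(cons(b, cons(c, c)), cons(cons(b, c), f(cons(b, b), cons(cons(b, c), c)))))))   [R1 at 1.1.1]
3. cons(cons(f(cons(c, b), f(cons(f(c, cons(b, cons(c, b))), cons(c, c)), cons(c, cons(b, c)))), c), cons(b, f(b, f(cons(b, cons(c, c)), cons(cons(b, c), f(cons(b, b), cons(cons(b, c), c)))))))  →  cons(cons(f(cons(c, b), f(cons(cons(c, b), cons(c, c)), cons(c, cons(b, c)))), c), cons(b, f(b, f(cons(b, cons(c, c)), cons(cons(b, c), f(cons(b, b), cons(cons(b, c), c)))))))   [R1 at 1.1.2.1.1]
4. cons(cons(f(cons(c, b), f(cons(cons(c, b), cons(c, c)), cons(c, cons(b, c)))), c), cons(b, f(b, f(cons(b, cons(c, c)), cons(cons(b, c), f(cons(b, b), cons(cons(b, c), c)))))))  →  cons(cons(f(cons(c, b), cons(cons(b, b), c)), c), cons(b, f(b, f(cons(b, cons(c, c)), cons(cons(b, c), f(cons(b, b), cons(cons(b, c), c)))))))   [R5 at 1.1.2]
5. cons(cons(f(cons(c, b), cons(cons(b, b), c)), c), cons(b, f(b, f(cons(b, cons(c, c)), cons(cons(b, c), f(cons(b, b), cons(cons(b, c), c)))))))  →  cons(cons(b, c), cons(b, f(b, f(cons(b, cons(c, c)), cons(cons(b, c), f(cons(b, b), cons(cons(b, c), c)))))))   [R4 at 1.1]
6. cons(cons(b, c), cons(b, f(b, f(cons(b, cons(c, c)), cons(cons(b, c), f(cons(b, b), cons(cons(b, c), c)))))))  →  cons(cons(b, c), cons(b, f(b, f(cons(b, cons(c, c)), cons(cons(b, c), c)))))   [R4 at 2.2.2.2.2]
7. cons(cons(b, c), cons(b, f(b, f(cons(b, cons(c, c)), cons(cons(b, c), c)))))  →  cons(cons(b, c), cons(b, f(b, c)))   [R4 at 2.2.2]
8. cons(cons(b, c), cons(b, f(b, c)))  →  cons(cons(b, c), cons(b, c))   [R7 at 2.2]

cons(cons(b, c), cons(b, c))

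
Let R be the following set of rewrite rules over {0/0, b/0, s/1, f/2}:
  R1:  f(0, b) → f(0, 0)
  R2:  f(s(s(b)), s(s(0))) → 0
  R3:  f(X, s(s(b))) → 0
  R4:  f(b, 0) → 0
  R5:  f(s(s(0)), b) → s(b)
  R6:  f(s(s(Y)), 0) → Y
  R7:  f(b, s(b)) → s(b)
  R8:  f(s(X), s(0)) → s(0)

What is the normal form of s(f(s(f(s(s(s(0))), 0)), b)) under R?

1. s(f(s(f(s(s(s(0))), 0)), b))  →  s(f(s(s(0)), b))   [R6 at 1.1.1]
2. s(f(s(s(0)), b))  →  s(s(b))   [R5 at 1]

s(s(b))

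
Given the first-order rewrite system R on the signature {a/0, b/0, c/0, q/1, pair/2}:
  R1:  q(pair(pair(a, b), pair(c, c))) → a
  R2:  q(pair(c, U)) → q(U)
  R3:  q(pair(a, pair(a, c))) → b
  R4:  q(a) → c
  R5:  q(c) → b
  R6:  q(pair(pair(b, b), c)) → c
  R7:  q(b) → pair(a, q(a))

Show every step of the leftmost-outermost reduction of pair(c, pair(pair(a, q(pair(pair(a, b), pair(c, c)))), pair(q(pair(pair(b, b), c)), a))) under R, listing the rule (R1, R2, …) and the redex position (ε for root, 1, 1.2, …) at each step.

pair(c, pair(pair(a, a), pair(c, a)))

1. pair(c, pair(pair(a, q(pair(pair(a, b), pair(c, c)))), pair(q(pair(pair(b, b), c)), a)))  →  pair(c, pair(pair(a, a), pair(q(pair(pair(b, b), c)), a)))   [R1 at 2.1.2]
2. pair(c, pair(pair(a, a), pair(q(pair(pair(b, b), c)), a)))  →  pair(c, pair(pair(a, a), pair(c, a)))   [R6 at 2.2.1]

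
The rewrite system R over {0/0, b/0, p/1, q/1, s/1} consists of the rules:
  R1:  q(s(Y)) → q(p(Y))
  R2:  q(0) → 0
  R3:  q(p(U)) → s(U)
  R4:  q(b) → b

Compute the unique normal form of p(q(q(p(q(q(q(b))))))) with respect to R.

1. p(q(q(p(q(q(q(b)))))))  →  p(q(s(q(q(q(b))))))   [R3 at 1.1]
2. p(q(s(q(q(q(b))))))  →  p(q(p(q(q(q(b))))))   [R1 at 1]
3. p(q(p(q(q(q(b))))))  →  p(s(q(q(q(b)))))   [R3 at 1]
4. p(s(q(q(q(b)))))  →  p(s(q(q(b))))   [R4 at 1.1.1.1]
5. p(s(q(q(b))))  →  p(s(q(b)))   [R4 at 1.1.1]
6. p(s(q(b)))  →  p(s(b))   [R4 at 1.1]

p(s(b))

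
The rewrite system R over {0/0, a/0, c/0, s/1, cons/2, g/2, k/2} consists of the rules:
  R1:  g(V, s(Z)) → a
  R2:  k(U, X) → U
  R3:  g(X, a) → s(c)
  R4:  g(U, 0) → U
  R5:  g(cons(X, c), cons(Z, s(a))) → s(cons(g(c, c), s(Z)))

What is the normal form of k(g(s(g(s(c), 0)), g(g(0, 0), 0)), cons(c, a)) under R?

1. k(g(s(g(s(c), 0)), g(g(0, 0), 0)), cons(c, a))  →  g(s(g(s(c), 0)), g(g(0, 0), 0))   [R2 at ε]
2. g(s(g(s(c), 0)), g(g(0, 0), 0))  →  g(s(s(c)), g(g(0, 0), 0))   [R4 at 1.1]
3. g(s(s(c)), g(g(0, 0), 0))  →  g(s(s(c)), g(0, 0))   [R4 at 2]
4. g(s(s(c)), g(0, 0))  →  g(s(s(c)), 0)   [R4 at 2]
5. g(s(s(c)), 0)  →  s(s(c))   [R4 at ε]

s(s(c))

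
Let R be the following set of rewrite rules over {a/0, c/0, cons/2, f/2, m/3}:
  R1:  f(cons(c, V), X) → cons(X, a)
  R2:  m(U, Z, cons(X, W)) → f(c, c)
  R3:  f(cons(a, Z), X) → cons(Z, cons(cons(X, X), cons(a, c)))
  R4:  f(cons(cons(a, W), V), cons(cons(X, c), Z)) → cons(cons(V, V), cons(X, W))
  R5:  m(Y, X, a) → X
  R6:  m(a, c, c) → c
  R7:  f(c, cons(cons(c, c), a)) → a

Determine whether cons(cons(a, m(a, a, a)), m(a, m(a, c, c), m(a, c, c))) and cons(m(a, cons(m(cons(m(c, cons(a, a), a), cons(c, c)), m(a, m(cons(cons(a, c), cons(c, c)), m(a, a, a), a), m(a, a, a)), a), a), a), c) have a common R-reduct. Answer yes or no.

yes — NF(t₁) = cons(cons(a, a), c), NF(t₂) = cons(cons(a, a), c)

Reduce t₁ = cons(cons(a, m(a, a, a)), m(a, m(a, c, c), m(a, c, c))):
1. cons(cons(a, m(a, a, a)), m(a, m(a, c, c), m(a, c, c)))  →  cons(cons(a, a), m(a, m(a, c, c), m(a, c, c)))   [R5 at 1.2]
2. cons(cons(a, a), m(a, m(a, c, c), m(a, c, c)))  →  cons(cons(a, a), m(a, c, m(a, c, c)))   [R6 at 2.2]
3. cons(cons(a, a), m(a, c, m(a, c, c)))  →  cons(cons(a, a), m(a, c, c))   [R6 at 2.3]
4. cons(cons(a, a), m(a, c, c))  →  cons(cons(a, a), c)   [R6 at 2]

Reduce t₂ = cons(m(a, cons(m(cons(m(c, cons(a, a), a), cons(c, c)), m(a, m(cons(cons(a, c), cons(c, c)), m(a, a, a), a), m(a, a, a)), a), a), a), c):
1. cons(m(a, cons(m(cons(m(c, cons(a, a), a), cons(c, c)), m(a, m(cons(cons(a, c), cons(c, c)), m(a, a, a), a), m(a, a, a)), a), a), a), c)  →  cons(cons(m(cons(m(c, cons(a, a), a), cons(c, c)), m(a, m(cons(cons(a, c), cons(c, c)), m(a, a, a), a), m(a, a, a)), a), a), c)   [R5 at 1]
2. cons(cons(m(cons(m(c, cons(a, a), a), cons(c, c)), m(a, m(cons(cons(a, c), cons(c, c)), m(a, a, a), a), m(a, a, a)), a), a), c)  →  cons(cons(m(a, m(cons(cons(a, c), cons(c, c)), m(a, a, a), a), m(a, a, a)), a), c)   [R5 at 1.1]
3. cons(cons(m(a, m(cons(cons(a, c), cons(c, c)), m(a, a, a), a), m(a, a, a)), a), c)  →  cons(cons(m(a, m(a, a, a), m(a, a, a)), a), c)   [R5 at 1.1.2]
4. cons(cons(m(a, m(a, a, a), m(a, a, a)), a), c)  →  cons(cons(m(a, a, m(a, a, a)), a), c)   [R5 at 1.1.2]
5. cons(cons(m(a, a, m(a, a, a)), a), c)  →  cons(cons(m(a, a, a), a), c)   [R5 at 1.1.3]
6. cons(cons(m(a, a, a), a), c)  →  cons(cons(a, a), c)   [R5 at 1.1]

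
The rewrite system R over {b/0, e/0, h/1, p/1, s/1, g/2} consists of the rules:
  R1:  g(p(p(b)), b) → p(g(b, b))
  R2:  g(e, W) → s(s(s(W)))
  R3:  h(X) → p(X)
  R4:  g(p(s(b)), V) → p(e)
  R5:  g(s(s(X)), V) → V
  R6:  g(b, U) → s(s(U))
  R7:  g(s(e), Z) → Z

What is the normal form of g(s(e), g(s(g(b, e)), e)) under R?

e

1. g(s(e), g(s(g(b, e)), e))  →  g(s(g(b, e)), e)   [R7 at ε]
2. g(s(g(b, e)), e)  →  g(s(s(s(e))), e)   [R6 at 1.1]
3. g(s(s(s(e))), e)  →  e   [R5 at ε]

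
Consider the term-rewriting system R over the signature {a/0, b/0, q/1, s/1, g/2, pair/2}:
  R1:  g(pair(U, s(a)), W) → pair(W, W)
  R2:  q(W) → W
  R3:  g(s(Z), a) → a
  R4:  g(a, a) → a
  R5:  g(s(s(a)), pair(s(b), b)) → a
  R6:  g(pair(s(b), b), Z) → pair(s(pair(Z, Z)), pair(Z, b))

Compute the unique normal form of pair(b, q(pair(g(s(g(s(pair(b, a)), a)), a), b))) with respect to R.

1. pair(b, q(pair(g(s(g(s(pair(b, a)), a)), a), b)))  →  pair(b, pair(g(s(g(s(pair(b, a)), a)), a), b))   [R2 at 2]
2. pair(b, pair(g(s(g(s(pair(b, a)), a)), a), b))  →  pair(b, pair(a, b))   [R3 at 2.1]

pair(b, pair(a, b))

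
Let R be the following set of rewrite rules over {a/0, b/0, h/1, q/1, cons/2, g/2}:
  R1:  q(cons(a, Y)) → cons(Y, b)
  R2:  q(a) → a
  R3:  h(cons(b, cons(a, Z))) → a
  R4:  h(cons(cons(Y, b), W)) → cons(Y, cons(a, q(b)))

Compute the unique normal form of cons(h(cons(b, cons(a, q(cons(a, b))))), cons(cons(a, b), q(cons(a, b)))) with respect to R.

1. cons(h(cons(b, cons(a, q(cons(a, b))))), cons(cons(a, b), q(cons(a, b))))  →  cons(a, cons(cons(a, b), q(cons(a, b))))   [R3 at 1]
2. cons(a, cons(cons(a, b), q(cons(a, b))))  →  cons(a, cons(cons(a, b), cons(b, b)))   [R1 at 2.2]

cons(a, cons(cons(a, b), cons(b, b)))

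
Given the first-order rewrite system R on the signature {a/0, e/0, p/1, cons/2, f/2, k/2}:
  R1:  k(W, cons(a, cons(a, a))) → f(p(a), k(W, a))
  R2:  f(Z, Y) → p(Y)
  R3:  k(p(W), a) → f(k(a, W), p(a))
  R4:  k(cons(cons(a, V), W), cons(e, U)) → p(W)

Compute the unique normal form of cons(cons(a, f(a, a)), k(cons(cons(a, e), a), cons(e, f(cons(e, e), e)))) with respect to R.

cons(cons(a, p(a)), p(a))

1. cons(cons(a, f(a, a)), k(cons(cons(a, e), a), cons(e, f(cons(e, e), e))))  →  cons(cons(a, p(a)), k(cons(cons(a, e), a), cons(e, f(cons(e, e), e))))   [R2 at 1.2]
2. cons(cons(a, p(a)), k(cons(cons(a, e), a), cons(e, f(cons(e, e), e))))  →  cons(cons(a, p(a)), p(a))   [R4 at 2]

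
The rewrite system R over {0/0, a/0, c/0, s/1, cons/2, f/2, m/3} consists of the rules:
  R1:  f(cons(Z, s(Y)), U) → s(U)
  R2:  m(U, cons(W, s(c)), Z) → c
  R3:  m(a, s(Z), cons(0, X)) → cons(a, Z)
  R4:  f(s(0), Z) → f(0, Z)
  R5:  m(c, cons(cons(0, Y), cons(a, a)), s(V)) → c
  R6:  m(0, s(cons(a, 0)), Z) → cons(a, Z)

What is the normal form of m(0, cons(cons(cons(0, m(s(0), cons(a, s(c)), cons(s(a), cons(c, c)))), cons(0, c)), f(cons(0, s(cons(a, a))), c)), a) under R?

c

1. m(0, cons(cons(cons(0, m(s(0), cons(a, s(c)), cons(s(a), cons(c, c)))), cons(0, c)), f(cons(0, s(cons(a, a))), c)), a)  →  m(0, cons(cons(cons(0, c), cons(0, c)), f(cons(0, s(cons(a, a))), c)), a)   [R2 at 2.1.1.2]
2. m(0, cons(cons(cons(0, c), cons(0, c)), f(cons(0, s(cons(a, a))), c)), a)  →  m(0, cons(cons(cons(0, c), cons(0, c)), s(c)), a)   [R1 at 2.2]
3. m(0, cons(cons(cons(0, c), cons(0, c)), s(c)), a)  →  c   [R2 at ε]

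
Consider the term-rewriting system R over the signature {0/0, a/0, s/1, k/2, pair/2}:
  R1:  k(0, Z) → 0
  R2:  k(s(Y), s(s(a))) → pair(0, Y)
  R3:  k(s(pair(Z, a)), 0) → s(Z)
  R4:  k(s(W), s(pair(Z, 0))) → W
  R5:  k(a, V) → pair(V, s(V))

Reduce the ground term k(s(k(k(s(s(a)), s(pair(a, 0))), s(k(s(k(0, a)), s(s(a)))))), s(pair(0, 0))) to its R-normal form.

a

1. k(s(k(k(s(s(a)), s(pair(a, 0))), s(k(s(k(0, a)), s(s(a)))))), s(pair(0, 0)))  →  k(k(s(s(a)), s(pair(a, 0))), s(k(s(k(0, a)), s(s(a)))))   [R4 at ε]
2. k(k(s(s(a)), s(pair(a, 0))), s(k(s(k(0, a)), s(s(a)))))  →  k(s(a), s(k(s(k(0, a)), s(s(a)))))   [R4 at 1]
3. k(s(a), s(k(s(k(0, a)), s(s(a)))))  →  k(s(a), s(pair(0, k(0, a))))   [R2 at 2.1]
4. k(s(a), s(pair(0, k(0, a))))  →  k(s(a), s(pair(0, 0)))   [R1 at 2.1.2]
5. k(s(a), s(pair(0, 0)))  →  a   [R4 at ε]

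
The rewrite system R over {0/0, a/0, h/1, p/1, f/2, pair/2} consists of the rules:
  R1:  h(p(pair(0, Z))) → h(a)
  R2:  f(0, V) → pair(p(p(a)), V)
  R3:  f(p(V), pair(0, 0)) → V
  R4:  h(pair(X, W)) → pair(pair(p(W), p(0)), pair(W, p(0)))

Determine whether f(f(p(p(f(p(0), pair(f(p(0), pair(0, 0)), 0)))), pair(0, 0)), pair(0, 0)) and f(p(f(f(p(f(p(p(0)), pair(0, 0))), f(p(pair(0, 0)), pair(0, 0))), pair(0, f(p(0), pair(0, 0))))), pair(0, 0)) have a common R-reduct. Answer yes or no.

yes — NF(t₁) = 0, NF(t₂) = 0

Reduce t₁ = f(f(p(p(f(p(0), pair(f(p(0), pair(0, 0)), 0)))), pair(0, 0)), pair(0, 0)):
1. f(f(p(p(f(p(0), pair(f(p(0), pair(0, 0)), 0)))), pair(0, 0)), pair(0, 0))  →  f(p(f(p(0), pair(f(p(0), pair(0, 0)), 0))), pair(0, 0))   [R3 at 1]
2. f(p(f(p(0), pair(f(p(0), pair(0, 0)), 0))), pair(0, 0))  →  f(p(0), pair(f(p(0), pair(0, 0)), 0))   [R3 at ε]
3. f(p(0), pair(f(p(0), pair(0, 0)), 0))  →  f(p(0), pair(0, 0))   [R3 at 2.1]
4. f(p(0), pair(0, 0))  →  0   [R3 at ε]

Reduce t₂ = f(p(f(f(p(f(p(p(0)), pair(0, 0))), f(p(pair(0, 0)), pair(0, 0))), pair(0, f(p(0), pair(0, 0))))), pair(0, 0)):
1. f(p(f(f(p(f(p(p(0)), pair(0, 0))), f(p(pair(0, 0)), pair(0, 0))), pair(0, f(p(0), pair(0, 0))))), pair(0, 0))  →  f(f(p(f(p(p(0)), pair(0, 0))), f(p(pair(0, 0)), pair(0, 0))), pair(0, f(p(0), pair(0, 0))))   [R3 at ε]
2. f(f(p(f(p(p(0)), pair(0, 0))), f(p(pair(0, 0)), pair(0, 0))), pair(0, f(p(0), pair(0, 0))))  →  f(f(p(p(0)), f(p(pair(0, 0)), pair(0, 0))), pair(0, f(p(0), pair(0, 0))))   [R3 at 1.1.1]
3. f(f(p(p(0)), f(p(pair(0, 0)), pair(0, 0))), pair(0, f(p(0), pair(0, 0))))  →  f(f(p(p(0)), pair(0, 0)), pair(0, f(p(0), pair(0, 0))))   [R3 at 1.2]
4. f(f(p(p(0)), pair(0, 0)), pair(0, f(p(0), pair(0, 0))))  →  f(p(0), pair(0, f(p(0), pair(0, 0))))   [R3 at 1]
5. f(p(0), pair(0, f(p(0), pair(0, 0))))  →  f(p(0), pair(0, 0))   [R3 at 2.2]
6. f(p(0), pair(0, 0))  →  0   [R3 at ε]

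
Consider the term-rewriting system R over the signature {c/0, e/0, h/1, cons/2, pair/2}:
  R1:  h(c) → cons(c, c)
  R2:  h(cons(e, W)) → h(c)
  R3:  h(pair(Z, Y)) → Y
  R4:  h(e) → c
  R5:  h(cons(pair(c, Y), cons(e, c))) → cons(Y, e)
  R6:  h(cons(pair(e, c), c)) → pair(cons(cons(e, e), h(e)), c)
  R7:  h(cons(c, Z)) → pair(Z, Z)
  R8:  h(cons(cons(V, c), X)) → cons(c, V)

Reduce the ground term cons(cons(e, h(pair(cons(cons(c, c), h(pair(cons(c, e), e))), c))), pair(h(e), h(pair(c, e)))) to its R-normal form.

cons(cons(e, c), pair(c, e))

1. cons(cons(e, h(pair(cons(cons(c, c), h(pair(cons(c, e), e))), c))), pair(h(e), h(pair(c, e))))  →  cons(cons(e, c), pair(h(e), h(pair(c, e))))   [R3 at 1.2]
2. cons(cons(e, c), pair(h(e), h(pair(c, e))))  →  cons(cons(e, c), pair(c, h(pair(c, e))))   [R4 at 2.1]
3. cons(cons(e, c), pair(c, h(pair(c, e))))  →  cons(cons(e, c), pair(c, e))   [R3 at 2.2]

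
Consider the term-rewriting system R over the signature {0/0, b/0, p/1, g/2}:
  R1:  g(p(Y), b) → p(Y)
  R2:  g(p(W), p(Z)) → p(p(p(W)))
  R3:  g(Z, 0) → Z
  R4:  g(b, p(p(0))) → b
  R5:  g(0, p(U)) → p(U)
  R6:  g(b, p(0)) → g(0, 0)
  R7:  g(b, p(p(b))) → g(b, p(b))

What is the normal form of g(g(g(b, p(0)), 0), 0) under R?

1. g(g(g(b, p(0)), 0), 0)  →  g(g(b, p(0)), 0)   [R3 at ε]
2. g(g(b, p(0)), 0)  →  g(b, p(0))   [R3 at ε]
3. g(b, p(0))  →  g(0, 0)   [R6 at ε]
4. g(0, 0)  →  0   [R3 at ε]

0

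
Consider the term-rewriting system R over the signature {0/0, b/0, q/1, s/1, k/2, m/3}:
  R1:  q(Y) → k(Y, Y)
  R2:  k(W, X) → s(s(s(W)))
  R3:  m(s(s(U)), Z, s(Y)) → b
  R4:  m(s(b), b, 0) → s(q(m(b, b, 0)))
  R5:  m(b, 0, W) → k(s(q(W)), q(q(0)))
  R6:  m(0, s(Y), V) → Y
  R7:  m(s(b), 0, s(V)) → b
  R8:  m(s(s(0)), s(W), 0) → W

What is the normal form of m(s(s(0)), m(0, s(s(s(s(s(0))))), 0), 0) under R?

1. m(s(s(0)), m(0, s(s(s(s(s(0))))), 0), 0)  →  m(s(s(0)), s(s(s(s(0)))), 0)   [R6 at 2]
2. m(s(s(0)), s(s(s(s(0)))), 0)  →  s(s(s(0)))   [R8 at ε]

s(s(s(0)))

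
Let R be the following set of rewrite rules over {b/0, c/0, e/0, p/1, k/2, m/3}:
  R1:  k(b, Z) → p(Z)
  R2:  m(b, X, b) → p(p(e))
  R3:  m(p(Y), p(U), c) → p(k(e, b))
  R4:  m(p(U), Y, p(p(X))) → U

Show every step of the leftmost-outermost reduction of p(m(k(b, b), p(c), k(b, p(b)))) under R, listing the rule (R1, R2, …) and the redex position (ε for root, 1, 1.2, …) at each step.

1. p(m(k(b, b), p(c), k(b, p(b))))  →  p(m(p(b), p(c), k(b, p(b))))   [R1 at 1.1]
2. p(m(p(b), p(c), k(b, p(b))))  →  p(m(p(b), p(c), p(p(b))))   [R1 at 1.3]
3. p(m(p(b), p(c), p(p(b))))  →  p(b)   [R4 at 1]

p(b)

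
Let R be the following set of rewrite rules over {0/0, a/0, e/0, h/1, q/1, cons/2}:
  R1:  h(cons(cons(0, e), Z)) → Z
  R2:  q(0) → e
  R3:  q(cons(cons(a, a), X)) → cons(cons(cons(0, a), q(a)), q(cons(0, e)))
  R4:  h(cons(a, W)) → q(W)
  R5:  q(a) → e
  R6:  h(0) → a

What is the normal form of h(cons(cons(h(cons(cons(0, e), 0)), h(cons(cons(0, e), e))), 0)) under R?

1. h(cons(cons(h(cons(cons(0, e), 0)), h(cons(cons(0, e), e))), 0))  →  h(cons(cons(0, h(cons(cons(0, e), e))), 0))   [R1 at 1.1.1]
2. h(cons(cons(0, h(cons(cons(0, e), e))), 0))  →  h(cons(cons(0, e), 0))   [R1 at 1.1.2]
3. h(cons(cons(0, e), 0))  →  0   [R1 at ε]

0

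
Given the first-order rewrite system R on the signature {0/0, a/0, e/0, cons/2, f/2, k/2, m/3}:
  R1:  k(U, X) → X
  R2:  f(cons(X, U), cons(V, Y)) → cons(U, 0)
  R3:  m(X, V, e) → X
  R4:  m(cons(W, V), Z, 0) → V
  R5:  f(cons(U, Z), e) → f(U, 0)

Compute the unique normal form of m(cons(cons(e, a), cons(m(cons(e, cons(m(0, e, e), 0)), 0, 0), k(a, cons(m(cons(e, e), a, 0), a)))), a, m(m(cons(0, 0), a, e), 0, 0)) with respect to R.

1. m(cons(cons(e, a), cons(m(cons(e, cons(m(0, e, e), 0)), 0, 0), k(a, cons(m(cons(e, e), a, 0), a)))), a, m(m(cons(0, 0), a, e), 0, 0))  →  m(cons(cons(e, a), cons(cons(m(0, e, e), 0), k(a, cons(m(cons(e, e), a, 0), a)))), a, m(m(cons(0, 0), a, e), 0, 0))   [R4 at 1.2.1]
2. m(cons(cons(e, a), cons(cons(m(0, e, e), 0), k(a, cons(m(cons(e, e), a, 0), a)))), a, m(m(cons(0, 0), a, e), 0, 0))  →  m(cons(cons(e, a), cons(cons(0, 0), k(a, cons(m(cons(e, e), a, 0), a)))), a, m(m(cons(0, 0), a, e), 0, 0))   [R3 at 1.2.1.1]
3. m(cons(cons(e, a), cons(cons(0, 0), k(a, cons(m(cons(e, e), a, 0), a)))), a, m(m(cons(0, 0), a, e), 0, 0))  →  m(cons(cons(e, a), cons(cons(0, 0), cons(m(cons(e, e), a, 0), a))), a, m(m(cons(0, 0), a, e), 0, 0))   [R1 at 1.2.2]
4. m(cons(cons(e, a), cons(cons(0, 0), cons(m(cons(e, e), a, 0), a))), a, m(m(cons(0, 0), a, e), 0, 0))  →  m(cons(cons(e, a), cons(cons(0, 0), cons(e, a))), a, m(m(cons(0, 0), a, e), 0, 0))   [R4 at 1.2.2.1]
5. m(cons(cons(e, a), cons(cons(0, 0), cons(e, a))), a, m(m(cons(0, 0), a, e), 0, 0))  →  m(cons(cons(e, a), cons(cons(0, 0), cons(e, a))), a, m(cons(0, 0), 0, 0))   [R3 at 3.1]
6. m(cons(cons(e, a), cons(cons(0, 0), cons(e, a))), a, m(cons(0, 0), 0, 0))  →  m(cons(cons(e, a), cons(cons(0, 0), cons(e, a))), a, 0)   [R4 at 3]
7. m(cons(cons(e, a), cons(cons(0, 0), cons(e, a))), a, 0)  →  cons(cons(0, 0), cons(e, a))   [R4 at ε]

cons(cons(0, 0), cons(e, a))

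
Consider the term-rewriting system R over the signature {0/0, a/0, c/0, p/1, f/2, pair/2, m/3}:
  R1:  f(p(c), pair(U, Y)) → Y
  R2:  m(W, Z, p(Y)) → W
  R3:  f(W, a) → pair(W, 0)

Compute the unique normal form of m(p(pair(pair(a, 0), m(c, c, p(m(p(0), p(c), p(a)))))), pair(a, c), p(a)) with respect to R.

1. m(p(pair(pair(a, 0), m(c, c, p(m(p(0), p(c), p(a)))))), pair(a, c), p(a))  →  p(pair(pair(a, 0), m(c, c, p(m(p(0), p(c), p(a))))))   [R2 at ε]
2. p(pair(pair(a, 0), m(c, c, p(m(p(0), p(c), p(a))))))  →  p(pair(pair(a, 0), c))   [R2 at 1.2]

p(pair(pair(a, 0), c))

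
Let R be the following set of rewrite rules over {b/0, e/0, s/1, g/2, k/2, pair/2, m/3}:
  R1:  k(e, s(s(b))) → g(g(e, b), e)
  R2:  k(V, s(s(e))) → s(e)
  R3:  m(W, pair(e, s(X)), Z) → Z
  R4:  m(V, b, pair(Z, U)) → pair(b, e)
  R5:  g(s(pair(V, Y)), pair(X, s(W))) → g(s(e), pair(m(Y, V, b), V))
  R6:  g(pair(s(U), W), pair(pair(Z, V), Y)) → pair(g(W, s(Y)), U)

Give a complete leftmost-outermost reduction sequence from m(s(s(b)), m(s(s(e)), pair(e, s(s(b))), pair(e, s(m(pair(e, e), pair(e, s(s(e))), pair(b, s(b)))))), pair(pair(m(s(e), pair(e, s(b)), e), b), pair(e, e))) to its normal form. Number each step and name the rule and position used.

pair(pair(e, b), pair(e, e))

1. m(s(s(b)), m(s(s(e)), pair(e, s(s(b))), pair(e, s(m(pair(e, e), pair(e, s(s(e))), pair(b, s(b)))))), pair(pair(m(s(e), pair(e, s(b)), e), b), pair(e, e)))  →  m(s(s(b)), pair(e, s(m(pair(e, e), pair(e, s(s(e))), pair(b, s(b))))), pair(pair(m(s(e), pair(e, s(b)), e), b), pair(e, e)))   [R3 at 2]
2. m(s(s(b)), pair(e, s(m(pair(e, e), pair(e, s(s(e))), pair(b, s(b))))), pair(pair(m(s(e), pair(e, s(b)), e), b), pair(e, e)))  →  pair(pair(m(s(e), pair(e, s(b)), e), b), pair(e, e))   [R3 at ε]
3. pair(pair(m(s(e), pair(e, s(b)), e), b), pair(e, e))  →  pair(pair(e, b), pair(e, e))   [R3 at 1.1]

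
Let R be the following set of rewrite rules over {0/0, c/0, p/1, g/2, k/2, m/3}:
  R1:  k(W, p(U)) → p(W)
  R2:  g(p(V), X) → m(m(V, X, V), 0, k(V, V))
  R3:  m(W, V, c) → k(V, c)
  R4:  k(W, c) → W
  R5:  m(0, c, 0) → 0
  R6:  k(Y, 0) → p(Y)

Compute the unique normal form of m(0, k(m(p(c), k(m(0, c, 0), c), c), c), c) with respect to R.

0

1. m(0, k(m(p(c), k(m(0, c, 0), c), c), c), c)  →  k(k(m(p(c), k(m(0, c, 0), c), c), c), c)   [R3 at ε]
2. k(k(m(p(c), k(m(0, c, 0), c), c), c), c)  →  k(m(p(c), k(m(0, c, 0), c), c), c)   [R4 at ε]
3. k(m(p(c), k(m(0, c, 0), c), c), c)  →  m(p(c), k(m(0, c, 0), c), c)   [R4 at ε]
4. m(p(c), k(m(0, c, 0), c), c)  →  k(k(m(0, c, 0), c), c)   [R3 at ε]
5. k(k(m(0, c, 0), c), c)  →  k(m(0, c, 0), c)   [R4 at ε]
6. k(m(0, c, 0), c)  →  m(0, c, 0)   [R4 at ε]
7. m(0, c, 0)  →  0   [R5 at ε]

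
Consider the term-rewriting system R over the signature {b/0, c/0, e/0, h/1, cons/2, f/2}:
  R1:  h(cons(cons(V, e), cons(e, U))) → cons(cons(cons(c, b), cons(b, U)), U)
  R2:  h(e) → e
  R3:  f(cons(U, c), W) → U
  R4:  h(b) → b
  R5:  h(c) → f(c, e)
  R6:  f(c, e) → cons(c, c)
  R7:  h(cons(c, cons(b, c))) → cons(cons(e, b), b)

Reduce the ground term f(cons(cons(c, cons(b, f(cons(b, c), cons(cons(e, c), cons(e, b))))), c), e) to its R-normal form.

1. f(cons(cons(c, cons(b, f(cons(b, c), cons(cons(e, c), cons(e, b))))), c), e)  →  cons(c, cons(b, f(cons(b, c), cons(cons(e, c), cons(e, b)))))   [R3 at ε]
2. cons(c, cons(b, f(cons(b, c), cons(cons(e, c), cons(e, b)))))  →  cons(c, cons(b, b))   [R3 at 2.2]

cons(c, cons(b, b))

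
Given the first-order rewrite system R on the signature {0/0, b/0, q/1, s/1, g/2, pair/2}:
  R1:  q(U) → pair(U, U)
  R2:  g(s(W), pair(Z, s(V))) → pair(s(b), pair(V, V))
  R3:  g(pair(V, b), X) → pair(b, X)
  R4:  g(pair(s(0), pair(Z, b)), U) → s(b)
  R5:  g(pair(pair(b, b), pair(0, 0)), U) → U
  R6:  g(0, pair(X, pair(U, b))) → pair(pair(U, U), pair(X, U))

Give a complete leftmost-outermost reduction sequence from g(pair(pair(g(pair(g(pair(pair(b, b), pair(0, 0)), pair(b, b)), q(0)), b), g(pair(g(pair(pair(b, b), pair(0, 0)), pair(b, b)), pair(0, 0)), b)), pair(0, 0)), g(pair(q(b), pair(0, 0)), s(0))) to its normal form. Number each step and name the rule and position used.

s(0)

1. g(pair(pair(g(pair(g(pair(pair(b, b), pair(0, 0)), pair(b, b)), q(0)), b), g(pair(g(pair(pair(b, b), pair(0, 0)), pair(b, b)), pair(0, 0)), b)), pair(0, 0)), g(pair(q(b), pair(0, 0)), s(0)))  →  g(pair(pair(g(pair(pair(b, b), q(0)), b), g(pair(g(pair(pair(b, b), pair(0, 0)), pair(b, b)), pair(0, 0)), b)), pair(0, 0)), g(pair(q(b), pair(0, 0)), s(0)))   [R5 at 1.1.1.1.1]
2. g(pair(pair(g(pair(pair(b, b), q(0)), b), g(pair(g(pair(pair(b, b), pair(0, 0)), pair(b, b)), pair(0, 0)), b)), pair(0, 0)), g(pair(q(b), pair(0, 0)), s(0)))  →  g(pair(pair(g(pair(pair(b, b), pair(0, 0)), b), g(pair(g(pair(pair(b, b), pair(0, 0)), pair(b, b)), pair(0, 0)), b)), pair(0, 0)), g(pair(q(b), pair(0, 0)), s(0)))   [R1 at 1.1.1.1.2]
3. g(pair(pair(g(pair(pair(b, b), pair(0, 0)), b), g(pair(g(pair(pair(b, b), pair(0, 0)), pair(b, b)), pair(0, 0)), b)), pair(0, 0)), g(pair(q(b), pair(0, 0)), s(0)))  →  g(pair(pair(b, g(pair(g(pair(pair(b, b), pair(0, 0)), pair(b, b)), pair(0, 0)), b)), pair(0, 0)), g(pair(q(b), pair(0, 0)), s(0)))   [R5 at 1.1.1]
4. g(pair(pair(b, g(pair(g(pair(pair(b, b), pair(0, 0)), pair(b, b)), pair(0, 0)), b)), pair(0, 0)), g(pair(q(b), pair(0, 0)), s(0)))  →  g(pair(pair(b, g(pair(pair(b, b), pair(0, 0)), b)), pair(0, 0)), g(pair(q(b), pair(0, 0)), s(0)))   [R5 at 1.1.2.1.1]
5. g(pair(pair(b, g(pair(pair(b, b), pair(0, 0)), b)), pair(0, 0)), g(pair(q(b), pair(0, 0)), s(0)))  →  g(pair(pair(b, b), pair(0, 0)), g(pair(q(b), pair(0, 0)), s(0)))   [R5 at 1.1.2]
6. g(pair(pair(b, b), pair(0, 0)), g(pair(q(b), pair(0, 0)), s(0)))  →  g(pair(q(b), pair(0, 0)), s(0))   [R5 at ε]
7. g(pair(q(b), pair(0, 0)), s(0))  →  g(pair(pair(b, b), pair(0, 0)), s(0))   [R1 at 1.1]
8. g(pair(pair(b, b), pair(0, 0)), s(0))  →  s(0)   [R5 at ε]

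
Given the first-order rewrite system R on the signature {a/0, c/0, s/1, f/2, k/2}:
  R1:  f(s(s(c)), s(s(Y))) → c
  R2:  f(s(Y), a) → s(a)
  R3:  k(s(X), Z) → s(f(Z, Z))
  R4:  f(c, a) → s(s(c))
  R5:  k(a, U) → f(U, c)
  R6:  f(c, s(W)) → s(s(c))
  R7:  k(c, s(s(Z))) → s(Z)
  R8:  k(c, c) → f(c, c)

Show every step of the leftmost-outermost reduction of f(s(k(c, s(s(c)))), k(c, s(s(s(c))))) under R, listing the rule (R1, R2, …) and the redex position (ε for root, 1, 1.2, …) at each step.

1. f(s(k(c, s(s(c)))), k(c, s(s(s(c)))))  →  f(s(s(c)), k(c, s(s(s(c)))))   [R7 at 1.1]
2. f(s(s(c)), k(c, s(s(s(c)))))  →  f(s(s(c)), s(s(c)))   [R7 at 2]
3. f(s(s(c)), s(s(c)))  →  c   [R1 at ε]

c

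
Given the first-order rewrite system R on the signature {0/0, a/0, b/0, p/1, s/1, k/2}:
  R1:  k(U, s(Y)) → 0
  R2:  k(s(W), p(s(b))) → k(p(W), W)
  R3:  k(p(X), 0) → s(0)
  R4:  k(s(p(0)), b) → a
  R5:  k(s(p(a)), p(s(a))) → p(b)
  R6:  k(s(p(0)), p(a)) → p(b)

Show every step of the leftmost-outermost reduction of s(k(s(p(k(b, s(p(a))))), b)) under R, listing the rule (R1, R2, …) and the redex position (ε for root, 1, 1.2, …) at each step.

1. s(k(s(p(k(b, s(p(a))))), b))  →  s(k(s(p(0)), b))   [R1 at 1.1.1.1]
2. s(k(s(p(0)), b))  →  s(a)   [R4 at 1]

s(a)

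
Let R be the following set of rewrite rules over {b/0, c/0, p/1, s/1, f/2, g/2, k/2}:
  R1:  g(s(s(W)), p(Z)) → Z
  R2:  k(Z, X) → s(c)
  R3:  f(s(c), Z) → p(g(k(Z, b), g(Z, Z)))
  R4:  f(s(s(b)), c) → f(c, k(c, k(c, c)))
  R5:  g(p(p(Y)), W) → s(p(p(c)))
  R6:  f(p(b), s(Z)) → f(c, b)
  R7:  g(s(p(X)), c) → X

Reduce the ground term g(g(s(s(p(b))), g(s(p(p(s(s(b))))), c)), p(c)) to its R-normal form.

1. g(g(s(s(p(b))), g(s(p(p(s(s(b))))), c)), p(c))  →  g(g(s(s(p(b))), p(s(s(b)))), p(c))   [R7 at 1.2]
2. g(g(s(s(p(b))), p(s(s(b)))), p(c))  →  g(s(s(b)), p(c))   [R1 at 1]
3. g(s(s(b)), p(c))  →  c   [R1 at ε]

c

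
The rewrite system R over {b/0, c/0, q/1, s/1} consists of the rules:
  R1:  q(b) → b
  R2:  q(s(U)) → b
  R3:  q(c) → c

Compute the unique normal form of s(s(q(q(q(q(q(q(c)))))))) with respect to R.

s(s(c))

1. s(s(q(q(q(q(q(q(c))))))))  →  s(s(q(q(q(q(q(c)))))))   [R3 at 1.1.1.1.1.1.1]
2. s(s(q(q(q(q(q(c)))))))  →  s(s(q(q(q(q(c))))))   [R3 at 1.1.1.1.1.1]
3. s(s(q(q(q(q(c))))))  →  s(s(q(q(q(c)))))   [R3 at 1.1.1.1.1]
4. s(s(q(q(q(c)))))  →  s(s(q(q(c))))   [R3 at 1.1.1.1]
5. s(s(q(q(c))))  →  s(s(q(c)))   [R3 at 1.1.1]
6. s(s(q(c)))  →  s(s(c))   [R3 at 1.1]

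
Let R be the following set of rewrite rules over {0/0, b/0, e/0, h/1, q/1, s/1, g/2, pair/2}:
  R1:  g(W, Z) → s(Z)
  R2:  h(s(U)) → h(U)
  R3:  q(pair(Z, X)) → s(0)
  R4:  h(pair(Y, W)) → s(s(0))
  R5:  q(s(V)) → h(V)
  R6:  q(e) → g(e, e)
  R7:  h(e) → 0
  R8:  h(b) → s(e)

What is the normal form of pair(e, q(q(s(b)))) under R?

pair(e, 0)

1. pair(e, q(q(s(b))))  →  pair(e, q(h(b)))   [R5 at 2.1]
2. pair(e, q(h(b)))  →  pair(e, q(s(e)))   [R8 at 2.1]
3. pair(e, q(s(e)))  →  pair(e, h(e))   [R5 at 2]
4. pair(e, h(e))  →  pair(e, 0)   [R7 at 2]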